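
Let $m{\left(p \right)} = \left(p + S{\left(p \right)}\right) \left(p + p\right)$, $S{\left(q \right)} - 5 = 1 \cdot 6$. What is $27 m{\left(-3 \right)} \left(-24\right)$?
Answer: $31104$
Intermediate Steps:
$S{\left(q \right)} = 11$ ($S{\left(q \right)} = 5 + 1 \cdot 6 = 5 + 6 = 11$)
$m{\left(p \right)} = 2 p \left(11 + p\right)$ ($m{\left(p \right)} = \left(p + 11\right) \left(p + p\right) = \left(11 + p\right) 2 p = 2 p \left(11 + p\right)$)
$27 m{\left(-3 \right)} \left(-24\right) = 27 \cdot 2 \left(-3\right) \left(11 - 3\right) \left(-24\right) = 27 \cdot 2 \left(-3\right) 8 \left(-24\right) = 27 \left(-48\right) \left(-24\right) = \left(-1296\right) \left(-24\right) = 31104$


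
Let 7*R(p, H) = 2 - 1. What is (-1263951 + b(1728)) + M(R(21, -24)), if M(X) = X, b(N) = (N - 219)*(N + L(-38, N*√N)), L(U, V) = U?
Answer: 9003814/7 ≈ 1.2863e+6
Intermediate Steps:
b(N) = (-219 + N)*(-38 + N) (b(N) = (N - 219)*(N - 38) = (-219 + N)*(-38 + N))
R(p, H) = ⅐ (R(p, H) = (2 - 1)/7 = (⅐)*1 = ⅐)
(-1263951 + b(1728)) + M(R(21, -24)) = (-1263951 + (8322 + 1728² - 257*1728)) + ⅐ = (-1263951 + (8322 + 2985984 - 444096)) + ⅐ = (-1263951 + 2550210) + ⅐ = 1286259 + ⅐ = 9003814/7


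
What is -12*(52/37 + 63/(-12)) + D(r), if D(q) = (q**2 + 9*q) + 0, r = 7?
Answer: 5851/37 ≈ 158.14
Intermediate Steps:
D(q) = q**2 + 9*q
-12*(52/37 + 63/(-12)) + D(r) = -12*(52/37 + 63/(-12)) + 7*(9 + 7) = -12*(52*(1/37) + 63*(-1/12)) + 7*16 = -12*(52/37 - 21/4) + 112 = -12*(-569/148) + 112 = 1707/37 + 112 = 5851/37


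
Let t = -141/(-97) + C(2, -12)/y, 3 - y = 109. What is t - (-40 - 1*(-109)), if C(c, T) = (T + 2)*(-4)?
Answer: -349196/5141 ≈ -67.924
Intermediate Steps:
y = -106 (y = 3 - 1*109 = 3 - 109 = -106)
C(c, T) = -8 - 4*T (C(c, T) = (2 + T)*(-4) = -8 - 4*T)
t = 5533/5141 (t = -141/(-97) + (-8 - 4*(-12))/(-106) = -141*(-1/97) + (-8 + 48)*(-1/106) = 141/97 + 40*(-1/106) = 141/97 - 20/53 = 5533/5141 ≈ 1.0763)
t - (-40 - 1*(-109)) = 5533/5141 - (-40 - 1*(-109)) = 5533/5141 - (-40 + 109) = 5533/5141 - 1*69 = 5533/5141 - 69 = -349196/5141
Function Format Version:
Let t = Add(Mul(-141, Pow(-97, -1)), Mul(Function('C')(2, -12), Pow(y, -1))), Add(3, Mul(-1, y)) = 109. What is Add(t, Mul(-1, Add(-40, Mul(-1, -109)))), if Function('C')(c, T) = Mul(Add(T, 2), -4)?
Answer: Rational(-349196, 5141) ≈ -67.924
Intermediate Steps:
y = -106 (y = Add(3, Mul(-1, 109)) = Add(3, -109) = -106)
Function('C')(c, T) = Add(-8, Mul(-4, T)) (Function('C')(c, T) = Mul(Add(2, T), -4) = Add(-8, Mul(-4, T)))
t = Rational(5533, 5141) (t = Add(Mul(-141, Pow(-97, -1)), Mul(Add(-8, Mul(-4, -12)), Pow(-106, -1))) = Add(Mul(-141, Rational(-1, 97)), Mul(Add(-8, 48), Rational(-1, 106))) = Add(Rational(141, 97), Mul(40, Rational(-1, 106))) = Add(Rational(141, 97), Rational(-20, 53)) = Rational(5533, 5141) ≈ 1.0763)
Add(t, Mul(-1, Add(-40, Mul(-1, -109)))) = Add(Rational(5533, 5141), Mul(-1, Add(-40, Mul(-1, -109)))) = Add(Rational(5533, 5141), Mul(-1, Add(-40, 109))) = Add(Rational(5533, 5141), Mul(-1, 69)) = Add(Rational(5533, 5141), -69) = Rational(-349196, 5141)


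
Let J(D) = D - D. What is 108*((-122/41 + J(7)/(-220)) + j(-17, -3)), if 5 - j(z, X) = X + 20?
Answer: -66312/41 ≈ -1617.4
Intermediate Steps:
J(D) = 0
j(z, X) = -15 - X (j(z, X) = 5 - (X + 20) = 5 - (20 + X) = 5 + (-20 - X) = -15 - X)
108*((-122/41 + J(7)/(-220)) + j(-17, -3)) = 108*((-122/41 + 0/(-220)) + (-15 - 1*(-3))) = 108*((-122*1/41 + 0*(-1/220)) + (-15 + 3)) = 108*((-122/41 + 0) - 12) = 108*(-122/41 - 12) = 108*(-614/41) = -66312/41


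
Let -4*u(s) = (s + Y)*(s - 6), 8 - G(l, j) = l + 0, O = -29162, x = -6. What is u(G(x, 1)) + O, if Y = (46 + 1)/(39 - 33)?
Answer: -87617/3 ≈ -29206.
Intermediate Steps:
Y = 47/6 ≈ 7.8333
G(l, j) = 8 - l (G(l, j) = 8 - (l + 0) = 8 - l)
u(s) = -(-6 + s)*(47/6 + s)/4 (u(s) = -(s + 47/6)*(s - 6)/4 = -(47/6 + s)*(-6 + s)/4 = -(-6 + s)*(47/6 + s)/4)
u(G(x, 1)) + O = (47/4 - 11*(8 - 1*(-6))/24 - (8 - 1*(-6))²/4) - 29162 = (47/4 - 11*(8 + 6)/24 - (8 + 6)²/4) - 29162 = (47/4 - 11/24*14 - ¼*14²) - 29162 = (47/4 - 77/12 - ¼*196) - 29162 = (47/4 - 77/12 - 49) - 29162 = -131/3 - 29162 = -87617/3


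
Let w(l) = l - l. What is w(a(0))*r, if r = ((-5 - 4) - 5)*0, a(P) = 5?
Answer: 0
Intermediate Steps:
w(l) = 0
r = 0 (r = (-9 - 5)*0 = -14*0 = 0)
w(a(0))*r = 0*0 = 0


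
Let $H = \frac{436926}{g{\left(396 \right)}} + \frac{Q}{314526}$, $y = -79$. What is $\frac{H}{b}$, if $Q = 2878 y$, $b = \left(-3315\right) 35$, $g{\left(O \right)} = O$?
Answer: $- \frac{3814848659}{401421670650} \approx -0.0095033$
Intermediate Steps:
$b = -116025$
$Q = -227362$ ($Q = 2878 \left(-79\right) = -227362$)
$H = \frac{3814848659}{3459786}$ ($H = \frac{436926}{396} - \frac{227362}{314526} = 436926 \cdot \frac{1}{396} - \frac{113681}{157263} = \frac{72821}{66} - \frac{113681}{157263} = \frac{3814848659}{3459786} \approx 1102.6$)
$\frac{H}{b} = \frac{3814848659}{3459786 \left(-116025\right)} = \frac{3814848659}{3459786} \left(- \frac{1}{116025}\right) = - \frac{3814848659}{401421670650}$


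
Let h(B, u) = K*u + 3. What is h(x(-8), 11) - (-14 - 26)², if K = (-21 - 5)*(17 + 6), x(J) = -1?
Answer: -8175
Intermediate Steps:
K = -598 (K = -26*23 = -598)
h(B, u) = 3 - 598*u (h(B, u) = -598*u + 3 = 3 - 598*u)
h(x(-8), 11) - (-14 - 26)² = (3 - 598*11) - (-14 - 26)² = (3 - 6578) - 1*(-40)² = -6575 - 1*1600 = -6575 - 1600 = -8175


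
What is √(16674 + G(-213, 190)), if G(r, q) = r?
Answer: 3*√1829 ≈ 128.30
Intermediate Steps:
√(16674 + G(-213, 190)) = √(16674 - 213) = √16461 = 3*√1829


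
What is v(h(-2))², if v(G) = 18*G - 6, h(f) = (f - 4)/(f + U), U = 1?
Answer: 10404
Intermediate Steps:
h(f) = (-4 + f)/(1 + f) (h(f) = (f - 4)/(f + 1) = (-4 + f)/(1 + f))
v(G) = -6 + 18*G
v(h(-2))² = (-6 + 18*((-4 - 2)/(1 - 2)))² = (-6 + 18*(-6/(-1)))² = (-6 + 18*(-1*(-6)))² = (-6 + 18*6)² = (-6 + 108)² = 102² = 10404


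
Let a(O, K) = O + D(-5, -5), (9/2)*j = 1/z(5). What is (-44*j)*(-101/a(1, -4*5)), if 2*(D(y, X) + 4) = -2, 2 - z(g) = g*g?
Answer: 2222/207 ≈ 10.734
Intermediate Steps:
z(g) = 2 - g² (z(g) = 2 - g*g = 2 - g²)
D(y, X) = -5 (D(y, X) = -4 + (½)*(-2) = -4 - 1 = -5)
j = -2/207 (j = 2/(9*(2 - 1*5²)) = 2/(9*(2 - 1*25)) = 2/(9*(2 - 25)) = (2/9)/(-23) = (2/9)*(-1/23) = -2/207 ≈ -0.0096618)
a(O, K) = -5 + O (a(O, K) = O - 5 = -5 + O)
(-44*j)*(-101/a(1, -4*5)) = (-44*(-2/207))*(-101/(-5 + 1)) = 88*(-101/(-4))/207 = 88*(-101*(-¼))/207 = (88/207)*(101/4) = 2222/207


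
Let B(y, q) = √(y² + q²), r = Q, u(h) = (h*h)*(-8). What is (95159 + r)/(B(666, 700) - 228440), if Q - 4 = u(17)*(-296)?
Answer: -44518101650/13045975011 - 10133695*√1381/26091950022 ≈ -3.4268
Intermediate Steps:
u(h) = -8*h² (u(h) = h²*(-8) = -8*h²)
Q = 684356 (Q = 4 - 8*17²*(-296) = 4 - 8*289*(-296) = 4 - 2312*(-296) = 4 + 684352 = 684356)
r = 684356
B(y, q) = √(q² + y²)
(95159 + r)/(B(666, 700) - 228440) = (95159 + 684356)/(√(700² + 666²) - 228440) = 779515/(√(490000 + 443556) - 228440) = 779515/(√933556 - 228440) = 779515/(26*√1381 - 228440) = 779515/(-228440 + 26*√1381)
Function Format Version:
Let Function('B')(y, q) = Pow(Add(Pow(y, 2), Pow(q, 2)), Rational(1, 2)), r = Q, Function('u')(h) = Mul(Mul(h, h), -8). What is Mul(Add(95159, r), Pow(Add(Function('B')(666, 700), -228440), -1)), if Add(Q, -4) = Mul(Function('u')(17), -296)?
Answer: Add(Rational(-44518101650, 13045975011), Mul(Rational(-10133695, 26091950022), Pow(1381, Rational(1, 2)))) ≈ -3.4268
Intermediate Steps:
Function('u')(h) = Mul(-8, Pow(h, 2)) (Function('u')(h) = Mul(Pow(h, 2), -8) = Mul(-8, Pow(h, 2)))
Q = 684356 (Q = Add(4, Mul(Mul(-8, Pow(17, 2)), -296)) = Add(4, Mul(Mul(-8, 289), -296)) = Add(4, Mul(-2312, -296)) = Add(4, 684352) = 684356)
r = 684356
Function('B')(y, q) = Pow(Add(Pow(q, 2), Pow(y, 2)), Rational(1, 2))
Mul(Add(95159, r), Pow(Add(Function('B')(666, 700), -228440), -1)) = Mul(Add(95159, 684356), Pow(Add(Pow(Add(Pow(700, 2), Pow(666, 2)), Rational(1, 2)), -228440), -1)) = Mul(779515, Pow(Add(Pow(Add(490000, 443556), Rational(1, 2)), -228440), -1)) = Mul(779515, Pow(Add(Pow(933556, Rational(1, 2)), -228440), -1)) = Mul(779515, Pow(Add(Mul(26, Pow(1381, Rational(1, 2))), -228440), -1)) = Mul(779515, Pow(Add(-228440, Mul(26, Pow(1381, Rational(1, 2)))), -1))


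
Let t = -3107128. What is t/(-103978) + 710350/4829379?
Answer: 7539679742906/251074584831 ≈ 30.030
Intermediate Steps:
t/(-103978) + 710350/4829379 = -3107128/(-103978) + 710350/4829379 = -3107128*(-1/103978) + 710350*(1/4829379) = 1553564/51989 + 710350/4829379 = 7539679742906/251074584831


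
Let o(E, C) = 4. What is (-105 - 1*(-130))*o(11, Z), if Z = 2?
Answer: 100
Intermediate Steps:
(-105 - 1*(-130))*o(11, Z) = (-105 - 1*(-130))*4 = (-105 + 130)*4 = 25*4 = 100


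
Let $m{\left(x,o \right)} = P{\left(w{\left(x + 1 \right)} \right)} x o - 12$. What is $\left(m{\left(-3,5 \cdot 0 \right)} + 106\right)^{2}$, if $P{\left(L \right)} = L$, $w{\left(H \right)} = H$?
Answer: $8836$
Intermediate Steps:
$m{\left(x,o \right)} = -12 + o x \left(1 + x\right)$ ($m{\left(x,o \right)} = \left(x + 1\right) x o - 12 = \left(1 + x\right) x o - 12 = x \left(1 + x\right) o - 12 = o x \left(1 + x\right) - 12 = -12 + o x \left(1 + x\right)$)
$\left(m{\left(-3,5 \cdot 0 \right)} + 106\right)^{2} = \left(\left(-12 + 5 \cdot 0 \left(-3\right) \left(1 - 3\right)\right) + 106\right)^{2} = \left(\left(-12 + 0 \left(-3\right) \left(-2\right)\right) + 106\right)^{2} = \left(\left(-12 + 0\right) + 106\right)^{2} = \left(-12 + 106\right)^{2} = 94^{2} = 8836$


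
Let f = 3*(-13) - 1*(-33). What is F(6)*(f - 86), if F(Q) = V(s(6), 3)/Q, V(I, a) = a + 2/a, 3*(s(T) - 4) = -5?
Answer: -506/9 ≈ -56.222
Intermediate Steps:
s(T) = 7/3 (s(T) = 4 + (⅓)*(-5) = 4 - 5/3 = 7/3)
F(Q) = 11/(3*Q) (F(Q) = (3 + 2/3)/Q = (3 + 2*(⅓))/Q = (3 + ⅔)/Q = 11/(3*Q))
f = -6 (f = -39 + 33 = -6)
F(6)*(f - 86) = ((11/3)/6)*(-6 - 86) = ((11/3)*(⅙))*(-92) = (11/18)*(-92) = -506/9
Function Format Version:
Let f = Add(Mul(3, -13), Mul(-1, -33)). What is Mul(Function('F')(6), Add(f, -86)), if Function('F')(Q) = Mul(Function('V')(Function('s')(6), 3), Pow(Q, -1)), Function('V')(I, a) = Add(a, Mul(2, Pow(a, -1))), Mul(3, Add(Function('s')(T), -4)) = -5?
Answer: Rational(-506, 9) ≈ -56.222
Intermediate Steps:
Function('s')(T) = Rational(7, 3) (Function('s')(T) = Add(4, Mul(Rational(1, 3), -5)) = Add(4, Rational(-5, 3)) = Rational(7, 3))
Function('F')(Q) = Mul(Rational(11, 3), Pow(Q, -1)) (Function('F')(Q) = Mul(Add(3, Mul(2, Pow(3, -1))), Pow(Q, -1)) = Mul(Add(3, Mul(2, Rational(1, 3))), Pow(Q, -1)) = Mul(Add(3, Rational(2, 3)), Pow(Q, -1)) = Mul(Rational(11, 3), Pow(Q, -1)))
f = -6 (f = Add(-39, 33) = -6)
Mul(Function('F')(6), Add(f, -86)) = Mul(Mul(Rational(11, 3), Pow(6, -1)), Add(-6, -86)) = Mul(Mul(Rational(11, 3), Rational(1, 6)), -92) = Mul(Rational(11, 18), -92) = Rational(-506, 9)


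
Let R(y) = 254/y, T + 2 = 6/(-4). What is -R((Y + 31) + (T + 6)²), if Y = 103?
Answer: -1016/561 ≈ -1.8111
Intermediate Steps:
T = -7/2 (T = -2 + 6/(-4) = -2 + 6*(-¼) = -2 - 3/2 = -7/2 ≈ -3.5000)
-R((Y + 31) + (T + 6)²) = -254/((103 + 31) + (-7/2 + 6)²) = -254/(134 + (5/2)²) = -254/(134 + 25/4) = -254/561/4 = -254*4/561 = -1*1016/561 = -1016/561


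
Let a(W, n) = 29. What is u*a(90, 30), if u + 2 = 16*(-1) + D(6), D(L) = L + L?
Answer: -174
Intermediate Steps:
D(L) = 2*L
u = -6 (u = -2 + (16*(-1) + 2*6) = -2 + (-16 + 12) = -2 - 4 = -6)
u*a(90, 30) = -6*29 = -174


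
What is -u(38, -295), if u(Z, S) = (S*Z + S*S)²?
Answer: -5747914225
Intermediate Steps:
u(Z, S) = (S² + S*Z)² (u(Z, S) = (S*Z + S²)² = (S² + S*Z)²)
-u(38, -295) = -(-295)²*(-295 + 38)² = -87025*(-257)² = -87025*66049 = -1*5747914225 = -5747914225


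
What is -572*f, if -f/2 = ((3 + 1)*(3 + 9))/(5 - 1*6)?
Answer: -54912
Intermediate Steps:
f = 96 (f = -2*(3 + 1)*(3 + 9)/(5 - 1*6) = -2*4*12/(5 - 6) = -96/(-1) = -96*(-1) = -2*(-48) = 96)
-572*f = -572*96 = -54912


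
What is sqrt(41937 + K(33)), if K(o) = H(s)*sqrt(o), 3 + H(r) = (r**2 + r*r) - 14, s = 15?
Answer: sqrt(41937 + 433*sqrt(33)) ≈ 210.77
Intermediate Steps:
H(r) = -17 + 2*r**2 (H(r) = -3 + ((r**2 + r*r) - 14) = -3 + ((r**2 + r**2) - 14) = -3 + (2*r**2 - 14) = -3 + (-14 + 2*r**2) = -17 + 2*r**2)
K(o) = 433*sqrt(o) (K(o) = (-17 + 2*15**2)*sqrt(o) = (-17 + 2*225)*sqrt(o) = (-17 + 450)*sqrt(o) = 433*sqrt(o))
sqrt(41937 + K(33)) = sqrt(41937 + 433*sqrt(33))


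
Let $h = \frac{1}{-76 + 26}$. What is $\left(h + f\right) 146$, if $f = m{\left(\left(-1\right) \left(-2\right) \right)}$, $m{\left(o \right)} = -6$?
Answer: $- \frac{21973}{25} \approx -878.92$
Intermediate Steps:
$h = - \frac{1}{50}$ ($h = \frac{1}{-50} = - \frac{1}{50} \approx -0.02$)
$f = -6$
$\left(h + f\right) 146 = \left(- \frac{1}{50} - 6\right) 146 = \left(- \frac{301}{50}\right) 146 = - \frac{21973}{25}$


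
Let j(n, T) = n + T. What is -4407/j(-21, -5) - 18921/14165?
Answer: 4764093/28330 ≈ 168.16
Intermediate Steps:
j(n, T) = T + n
-4407/j(-21, -5) - 18921/14165 = -4407/(-5 - 21) - 18921/14165 = -4407/(-26) - 18921*1/14165 = -4407*(-1/26) - 18921/14165 = 339/2 - 18921/14165 = 4764093/28330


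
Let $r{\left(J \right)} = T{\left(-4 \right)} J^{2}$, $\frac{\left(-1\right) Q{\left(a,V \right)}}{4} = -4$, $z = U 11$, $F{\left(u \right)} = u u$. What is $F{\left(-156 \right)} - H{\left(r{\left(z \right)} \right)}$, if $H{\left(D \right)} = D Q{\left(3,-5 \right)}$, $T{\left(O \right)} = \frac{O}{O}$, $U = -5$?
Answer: $-24064$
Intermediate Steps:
$T{\left(O \right)} = 1$
$F{\left(u \right)} = u^{2}$
$z = -55$ ($z = \left(-5\right) 11 = -55$)
$Q{\left(a,V \right)} = 16$ ($Q{\left(a,V \right)} = \left(-4\right) \left(-4\right) = 16$)
$r{\left(J \right)} = J^{2}$ ($r{\left(J \right)} = 1 J^{2} = J^{2}$)
$H{\left(D \right)} = 16 D$ ($H{\left(D \right)} = D 16 = 16 D$)
$F{\left(-156 \right)} - H{\left(r{\left(z \right)} \right)} = \left(-156\right)^{2} - 16 \left(-55\right)^{2} = 24336 - 16 \cdot 3025 = 24336 - 48400 = -24064$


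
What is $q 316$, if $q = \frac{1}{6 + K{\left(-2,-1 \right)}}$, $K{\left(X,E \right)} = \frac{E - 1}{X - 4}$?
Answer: $\frac{948}{19} \approx 49.895$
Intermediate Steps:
$K{\left(X,E \right)} = \frac{-1 + E}{-4 + X}$
$q = \frac{3}{19}$ ($q = \frac{1}{6 + \frac{-1 - 1}{-4 - 2}} = \frac{1}{6 + \frac{1}{-6} \left(-2\right)} = \frac{1}{6 - - \frac{1}{3}} = \frac{1}{6 + \frac{1}{3}} = \frac{1}{\frac{19}{3}} = \frac{3}{19} \approx 0.15789$)
$q 316 = \frac{3}{19} \cdot 316 = \frac{948}{19}$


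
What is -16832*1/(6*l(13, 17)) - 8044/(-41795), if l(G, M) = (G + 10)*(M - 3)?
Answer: -171988108/20186985 ≈ -8.5197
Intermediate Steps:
l(G, M) = (-3 + M)*(10 + G) (l(G, M) = (10 + G)*(-3 + M) = (-3 + M)*(10 + G))
-16832*1/(6*l(13, 17)) - 8044/(-41795) = -16832*1/(6*(-30 - 3*13 + 10*17 + 13*17)) - 8044/(-41795) = -16832*1/(6*(-30 - 39 + 170 + 221)) - 8044*(-1/41795) = -16832/(6*322) + 8044/41795 = -16832/1932 + 8044/41795 = -16832*1/1932 + 8044/41795 = -4208/483 + 8044/41795 = -171988108/20186985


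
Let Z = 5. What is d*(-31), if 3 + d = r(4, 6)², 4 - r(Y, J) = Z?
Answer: 62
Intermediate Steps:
r(Y, J) = -1 (r(Y, J) = 4 - 1*5 = 4 - 5 = -1)
d = -2 (d = -3 + (-1)² = -3 + 1 = -2)
d*(-31) = -2*(-31) = 62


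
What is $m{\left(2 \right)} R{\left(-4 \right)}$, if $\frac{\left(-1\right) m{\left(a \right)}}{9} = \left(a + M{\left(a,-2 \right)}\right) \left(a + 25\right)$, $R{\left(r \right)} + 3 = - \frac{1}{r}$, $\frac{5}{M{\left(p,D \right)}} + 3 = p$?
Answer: $- \frac{8019}{4} \approx -2004.8$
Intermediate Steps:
$M{\left(p,D \right)} = \frac{5}{-3 + p}$
$R{\left(r \right)} = -3 - \frac{1}{r}$
$m{\left(a \right)} = - 9 \left(25 + a\right) \left(a + \frac{5}{-3 + a}\right)$ ($m{\left(a \right)} = - 9 \left(a + \frac{5}{-3 + a}\right) \left(a + 25\right) = - 9 \left(a + \frac{5}{-3 + a}\right) \left(25 + a\right) = - 9 \left(25 + a\right) \left(a + \frac{5}{-3 + a}\right)$)
$m{\left(2 \right)} R{\left(-4 \right)} = \frac{9 \left(-125 - 2^{3} - 22 \cdot 2^{2} + 70 \cdot 2\right)}{-3 + 2} \left(-3 - \frac{1}{-4}\right) = \frac{9 \left(-125 - 8 - 88 + 140\right)}{-1} \left(-3 - - \frac{1}{4}\right) = 9 \left(-1\right) \left(-125 - 8 - 88 + 140\right) \left(-3 + \frac{1}{4}\right) = 9 \left(-1\right) \left(-81\right) \left(- \frac{11}{4}\right) = 729 \left(- \frac{11}{4}\right) = - \frac{8019}{4}$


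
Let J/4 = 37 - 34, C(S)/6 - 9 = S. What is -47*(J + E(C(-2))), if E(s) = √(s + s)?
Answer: -564 - 94*√21 ≈ -994.76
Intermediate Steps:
C(S) = 54 + 6*S
J = 12 (J = 4*(37 - 34) = 4*3 = 12)
E(s) = √2*√s (E(s) = √(2*s) = √2*√s)
-47*(J + E(C(-2))) = -47*(12 + √2*√(54 + 6*(-2))) = -47*(12 + √2*√(54 - 12)) = -47*(12 + √2*√42) = -47*(12 + 2*√21) = -564 - 94*√21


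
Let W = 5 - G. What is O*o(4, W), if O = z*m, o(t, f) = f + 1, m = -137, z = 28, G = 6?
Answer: 0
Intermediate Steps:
W = -1 (W = 5 - 1*6 = 5 - 6 = -1)
o(t, f) = 1 + f
O = -3836 (O = 28*(-137) = -3836)
O*o(4, W) = -3836*(1 - 1) = -3836*0 = 0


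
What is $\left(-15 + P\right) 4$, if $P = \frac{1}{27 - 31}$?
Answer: $-61$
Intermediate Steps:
$P = - \frac{1}{4}$ ($P = \frac{1}{-4} = - \frac{1}{4} \approx -0.25$)
$\left(-15 + P\right) 4 = \left(-15 - \frac{1}{4}\right) 4 = \left(- \frac{61}{4}\right) 4 = -61$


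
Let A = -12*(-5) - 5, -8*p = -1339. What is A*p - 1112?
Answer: 64749/8 ≈ 8093.6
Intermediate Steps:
p = 1339/8 (p = -⅛*(-1339) = 1339/8 ≈ 167.38)
A = 55 (A = 60 - 5 = 55)
A*p - 1112 = 55*(1339/8) - 1112 = 73645/8 - 1112 = 64749/8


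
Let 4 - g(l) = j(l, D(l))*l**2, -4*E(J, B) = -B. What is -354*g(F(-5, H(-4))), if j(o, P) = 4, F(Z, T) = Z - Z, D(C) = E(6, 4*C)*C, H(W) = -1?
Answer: -1416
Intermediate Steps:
E(J, B) = B/4 (E(J, B) = -(-1)*B/4 = B/4)
D(C) = C**2 (D(C) = ((4*C)/4)*C = C*C = C**2)
F(Z, T) = 0
g(l) = 4 - 4*l**2
-354*g(F(-5, H(-4))) = -354*(4 - 4*0**2) = -354*(4 - 4*0) = -354*(4 + 0) = -354*4 = -1416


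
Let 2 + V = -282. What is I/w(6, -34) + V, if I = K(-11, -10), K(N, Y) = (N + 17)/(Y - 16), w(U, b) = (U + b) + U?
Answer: -81221/286 ≈ -283.99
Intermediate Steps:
V = -284 (V = -2 - 282 = -284)
w(U, b) = b + 2*U
K(N, Y) = (17 + N)/(-16 + Y)
I = -3/13 (I = (17 - 11)/(-16 - 10) = 6/(-26) = -1/26*6 = -3/13 ≈ -0.23077)
I/w(6, -34) + V = -3/(13*(-34 + 2*6)) - 284 = -3/(13*(-34 + 12)) - 284 = -3/13/(-22) - 284 = -3/13*(-1/22) - 284 = 3/286 - 284 = -81221/286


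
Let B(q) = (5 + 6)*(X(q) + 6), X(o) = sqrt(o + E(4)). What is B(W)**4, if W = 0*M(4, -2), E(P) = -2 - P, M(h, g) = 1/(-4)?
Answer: 527076 + 10541520*I*sqrt(6) ≈ 5.2708e+5 + 2.5821e+7*I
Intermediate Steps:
M(h, g) = -1/4 (M(h, g) = 1*(-1/4) = -1/4)
W = 0 (W = 0*(-1/4) = 0)
X(o) = sqrt(-6 + o) (X(o) = sqrt(o + (-2 - 1*4)) = sqrt(o + (-2 - 4)) = sqrt(o - 6) = sqrt(-6 + o))
B(q) = 66 + 11*sqrt(-6 + q) (B(q) = (5 + 6)*(sqrt(-6 + q) + 6) = 11*(6 + sqrt(-6 + q)) = 66 + 11*sqrt(-6 + q))
B(W)**4 = (66 + 11*sqrt(-6 + 0))**4 = (66 + 11*sqrt(-6))**4 = (66 + 11*(I*sqrt(6)))**4 = (66 + 11*I*sqrt(6))**4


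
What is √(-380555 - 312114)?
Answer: I*√692669 ≈ 832.27*I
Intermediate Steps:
√(-380555 - 312114) = √(-692669) = I*√692669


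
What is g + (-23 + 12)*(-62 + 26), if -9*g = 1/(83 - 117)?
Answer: 121177/306 ≈ 396.00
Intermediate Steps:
g = 1/306 (g = -1/(9*(83 - 117)) = -⅑/(-34) = -⅑*(-1/34) = 1/306 ≈ 0.0032680)
g + (-23 + 12)*(-62 + 26) = 1/306 + (-23 + 12)*(-62 + 26) = 1/306 - 11*(-36) = 1/306 + 396 = 121177/306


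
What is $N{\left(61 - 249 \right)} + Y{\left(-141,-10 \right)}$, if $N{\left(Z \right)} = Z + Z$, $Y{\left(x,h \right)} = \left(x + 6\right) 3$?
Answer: $-781$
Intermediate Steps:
$Y{\left(x,h \right)} = 18 + 3 x$ ($Y{\left(x,h \right)} = \left(6 + x\right) 3 = 18 + 3 x$)
$N{\left(Z \right)} = 2 Z$
$N{\left(61 - 249 \right)} + Y{\left(-141,-10 \right)} = 2 \left(61 - 249\right) + \left(18 + 3 \left(-141\right)\right) = 2 \left(61 - 249\right) + \left(18 - 423\right) = 2 \left(-188\right) - 405 = -376 - 405 = -781$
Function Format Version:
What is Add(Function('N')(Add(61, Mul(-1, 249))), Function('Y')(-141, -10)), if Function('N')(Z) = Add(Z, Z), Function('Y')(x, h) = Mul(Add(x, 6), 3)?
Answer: -781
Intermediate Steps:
Function('Y')(x, h) = Add(18, Mul(3, x)) (Function('Y')(x, h) = Mul(Add(6, x), 3) = Add(18, Mul(3, x)))
Function('N')(Z) = Mul(2, Z)
Add(Function('N')(Add(61, Mul(-1, 249))), Function('Y')(-141, -10)) = Add(Mul(2, Add(61, Mul(-1, 249))), Add(18, Mul(3, -141))) = Add(Mul(2, Add(61, -249)), Add(18, -423)) = Add(Mul(2, -188), -405) = Add(-376, -405) = -781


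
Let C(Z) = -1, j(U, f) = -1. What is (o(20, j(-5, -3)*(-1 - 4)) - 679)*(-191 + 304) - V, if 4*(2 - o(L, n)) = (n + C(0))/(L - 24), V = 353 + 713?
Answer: -310155/4 ≈ -77539.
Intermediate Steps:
V = 1066
o(L, n) = 2 - (-1 + n)/(4*(-24 + L)) (o(L, n) = 2 - (n - 1)/(4*(L - 24)) = 2 - (-1 + n)/(4*(-24 + L)))
(o(20, j(-5, -3)*(-1 - 4)) - 679)*(-191 + 304) - V = ((-191 - (-1)*(-1 - 4) + 8*20)/(4*(-24 + 20)) - 679)*(-191 + 304) - 1*1066 = ((¼)*(-191 - (-1)*(-5) + 160)/(-4) - 679)*113 - 1066 = ((¼)*(-¼)*(-191 - 1*5 + 160) - 679)*113 - 1066 = ((¼)*(-¼)*(-191 - 5 + 160) - 679)*113 - 1066 = ((¼)*(-¼)*(-36) - 679)*113 - 1066 = (9/4 - 679)*113 - 1066 = -2707/4*113 - 1066 = -305891/4 - 1066 = -310155/4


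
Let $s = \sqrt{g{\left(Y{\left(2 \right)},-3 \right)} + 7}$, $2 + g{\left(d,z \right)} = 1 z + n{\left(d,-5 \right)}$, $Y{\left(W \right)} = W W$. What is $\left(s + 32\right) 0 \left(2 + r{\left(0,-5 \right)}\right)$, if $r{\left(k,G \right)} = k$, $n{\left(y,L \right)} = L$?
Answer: $0$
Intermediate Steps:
$Y{\left(W \right)} = W^{2}$
$g{\left(d,z \right)} = -7 + z$ ($g{\left(d,z \right)} = -2 + \left(1 z - 5\right) = -2 + \left(z - 5\right) = -2 + \left(-5 + z\right) = -7 + z$)
$s = i \sqrt{3}$ ($s = \sqrt{\left(-7 - 3\right) + 7} = \sqrt{-10 + 7} = \sqrt{-3} = i \sqrt{3} \approx 1.732 i$)
$\left(s + 32\right) 0 \left(2 + r{\left(0,-5 \right)}\right) = \left(i \sqrt{3} + 32\right) 0 \left(2 + 0\right) = \left(32 + i \sqrt{3}\right) 0 \cdot 2 = \left(32 + i \sqrt{3}\right) 0 = 0$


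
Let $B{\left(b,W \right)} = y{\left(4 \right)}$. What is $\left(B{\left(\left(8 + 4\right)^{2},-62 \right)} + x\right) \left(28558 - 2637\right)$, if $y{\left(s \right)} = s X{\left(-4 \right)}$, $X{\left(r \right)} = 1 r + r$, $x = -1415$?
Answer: $-37507687$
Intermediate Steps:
$X{\left(r \right)} = 2 r$ ($X{\left(r \right)} = r + r = 2 r$)
$y{\left(s \right)} = - 8 s$ ($y{\left(s \right)} = s 2 \left(-4\right) = s \left(-8\right) = - 8 s$)
$B{\left(b,W \right)} = -32$ ($B{\left(b,W \right)} = \left(-8\right) 4 = -32$)
$\left(B{\left(\left(8 + 4\right)^{2},-62 \right)} + x\right) \left(28558 - 2637\right) = \left(-32 - 1415\right) \left(28558 - 2637\right) = \left(-1447\right) 25921 = -37507687$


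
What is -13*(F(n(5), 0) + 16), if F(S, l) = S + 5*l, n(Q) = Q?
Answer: -273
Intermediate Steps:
-13*(F(n(5), 0) + 16) = -13*((5 + 5*0) + 16) = -13*((5 + 0) + 16) = -13*(5 + 16) = -13*21 = -273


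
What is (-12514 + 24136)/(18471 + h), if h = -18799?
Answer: -5811/164 ≈ -35.433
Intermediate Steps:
(-12514 + 24136)/(18471 + h) = (-12514 + 24136)/(18471 - 18799) = 11622/(-328) = 11622*(-1/328) = -5811/164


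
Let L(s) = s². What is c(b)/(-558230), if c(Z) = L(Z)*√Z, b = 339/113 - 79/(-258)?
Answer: -727609*√220074/9586769603760 ≈ -3.5605e-5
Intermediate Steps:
b = 853/258 (b = 339*(1/113) - 79*(-1/258) = 3 + 79/258 = 853/258 ≈ 3.3062)
c(Z) = Z^(5/2) (c(Z) = Z²*√Z = Z^(5/2))
c(b)/(-558230) = (853/258)^(5/2)/(-558230) = (727609*√220074/17173512)*(-1/558230) = -727609*√220074/9586769603760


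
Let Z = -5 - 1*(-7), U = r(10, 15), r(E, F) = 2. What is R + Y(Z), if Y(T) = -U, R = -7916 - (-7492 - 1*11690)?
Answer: 11264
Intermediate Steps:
U = 2
R = 11266 (R = -7916 - (-7492 - 11690) = -7916 - 1*(-19182) = -7916 + 19182 = 11266)
Z = 2 (Z = -5 + 7 = 2)
Y(T) = -2 (Y(T) = -1*2 = -2)
R + Y(Z) = 11266 - 2 = 11264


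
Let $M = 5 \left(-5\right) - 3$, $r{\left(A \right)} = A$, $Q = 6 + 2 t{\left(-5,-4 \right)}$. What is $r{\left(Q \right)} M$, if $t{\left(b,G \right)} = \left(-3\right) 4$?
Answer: $504$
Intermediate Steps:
$t{\left(b,G \right)} = -12$
$Q = -18$ ($Q = 6 + 2 \left(-12\right) = 6 - 24 = -18$)
$M = -28$ ($M = -25 - 3 = -28$)
$r{\left(Q \right)} M = \left(-18\right) \left(-28\right) = 504$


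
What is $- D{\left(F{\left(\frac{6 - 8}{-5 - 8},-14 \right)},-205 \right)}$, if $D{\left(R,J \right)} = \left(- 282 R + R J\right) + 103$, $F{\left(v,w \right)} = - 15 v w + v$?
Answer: $\frac{204175}{13} \approx 15706.0$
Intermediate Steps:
$F{\left(v,w \right)} = v - 15 v w$ ($F{\left(v,w \right)} = - 15 v w + v = v - 15 v w$)
$D{\left(R,J \right)} = 103 - 282 R + J R$ ($D{\left(R,J \right)} = \left(- 282 R + J R\right) + 103 = 103 - 282 R + J R$)
$- D{\left(F{\left(\frac{6 - 8}{-5 - 8},-14 \right)},-205 \right)} = - (103 - 282 \frac{6 - 8}{-5 - 8} \left(1 - -210\right) - 205 \frac{6 - 8}{-5 - 8} \left(1 - -210\right)) = - (103 - 282 - \frac{2}{-13} \left(1 + 210\right) - 205 - \frac{2}{-13} \left(1 + 210\right)) = - (103 - 282 \left(-2\right) \left(- \frac{1}{13}\right) 211 - 205 \left(-2\right) \left(- \frac{1}{13}\right) 211) = - (103 - 282 \cdot \frac{2}{13} \cdot 211 - 205 \cdot \frac{2}{13} \cdot 211) = - (103 - \frac{119004}{13} - \frac{86510}{13}) = \left(-1\right) \left(- \frac{204175}{13}\right) = \frac{204175}{13}$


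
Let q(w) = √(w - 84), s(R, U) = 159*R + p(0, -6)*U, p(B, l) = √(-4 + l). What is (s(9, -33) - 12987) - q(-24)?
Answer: -11556 - 33*I*√10 - 6*I*√3 ≈ -11556.0 - 114.75*I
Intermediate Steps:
s(R, U) = 159*R + I*U*√10 (s(R, U) = 159*R + √(-4 - 6)*U = 159*R + √(-10)*U = 159*R + (I*√10)*U = 159*R + I*U*√10)
q(w) = √(-84 + w)
(s(9, -33) - 12987) - q(-24) = ((159*9 + I*(-33)*√10) - 12987) - √(-84 - 24) = ((1431 - 33*I*√10) - 12987) - √(-108) = (-11556 - 33*I*√10) - 6*I*√3 = -11556 - 33*I*√10 - 6*I*√3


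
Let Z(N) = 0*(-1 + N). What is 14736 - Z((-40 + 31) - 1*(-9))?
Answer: 14736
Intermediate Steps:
Z(N) = 0
14736 - Z((-40 + 31) - 1*(-9)) = 14736 - 1*0 = 14736 + 0 = 14736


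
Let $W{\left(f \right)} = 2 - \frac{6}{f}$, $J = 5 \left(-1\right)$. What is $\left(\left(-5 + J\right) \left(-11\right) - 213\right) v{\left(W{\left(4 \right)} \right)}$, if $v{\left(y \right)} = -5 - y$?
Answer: $\frac{1133}{2} \approx 566.5$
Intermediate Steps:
$J = -5$
$W{\left(f \right)} = 2 - \frac{6}{f}$
$\left(\left(-5 + J\right) \left(-11\right) - 213\right) v{\left(W{\left(4 \right)} \right)} = \left(\left(-5 - 5\right) \left(-11\right) - 213\right) \left(-5 - \left(2 - \frac{6}{4}\right)\right) = \left(\left(-10\right) \left(-11\right) - 213\right) \left(-5 - \left(2 - \frac{3}{2}\right)\right) = \left(110 - 213\right) \left(-5 - \left(2 - \frac{3}{2}\right)\right) = - 103 \left(-5 - \frac{1}{2}\right) = \left(-103\right) \left(- \frac{11}{2}\right) = \frac{1133}{2}$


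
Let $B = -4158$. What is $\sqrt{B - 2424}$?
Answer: $i \sqrt{6582} \approx 81.13 i$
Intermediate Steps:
$\sqrt{B - 2424} = \sqrt{-4158 - 2424} = \sqrt{-6582} = i \sqrt{6582}$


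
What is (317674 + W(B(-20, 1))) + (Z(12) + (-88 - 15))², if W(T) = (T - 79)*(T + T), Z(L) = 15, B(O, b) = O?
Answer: 329378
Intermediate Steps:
W(T) = 2*T*(-79 + T) (W(T) = (-79 + T)*(2*T) = 2*T*(-79 + T))
(317674 + W(B(-20, 1))) + (Z(12) + (-88 - 15))² = (317674 + 2*(-20)*(-79 - 20)) + (15 + (-88 - 15))² = (317674 + 2*(-20)*(-99)) + (15 - 103)² = (317674 + 3960) + (-88)² = 321634 + 7744 = 329378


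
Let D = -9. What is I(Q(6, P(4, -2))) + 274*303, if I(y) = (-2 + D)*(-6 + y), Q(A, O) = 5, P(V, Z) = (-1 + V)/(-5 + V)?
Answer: 83033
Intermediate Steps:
P(V, Z) = (-1 + V)/(-5 + V)
I(y) = 66 - 11*y (I(y) = (-2 - 9)*(-6 + y) = -11*(-6 + y) = 66 - 11*y)
I(Q(6, P(4, -2))) + 274*303 = (66 - 11*5) + 274*303 = (66 - 55) + 83022 = 11 + 83022 = 83033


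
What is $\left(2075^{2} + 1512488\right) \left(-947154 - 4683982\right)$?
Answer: $-32762585566368$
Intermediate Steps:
$\left(2075^{2} + 1512488\right) \left(-947154 - 4683982\right) = \left(4305625 + 1512488\right) \left(-5631136\right) = 5818113 \left(-5631136\right) = -32762585566368$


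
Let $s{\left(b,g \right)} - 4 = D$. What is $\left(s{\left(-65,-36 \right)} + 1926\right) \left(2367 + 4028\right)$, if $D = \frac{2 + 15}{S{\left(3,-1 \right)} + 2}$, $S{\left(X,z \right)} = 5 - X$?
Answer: $\frac{49478115}{4} \approx 1.237 \cdot 10^{7}$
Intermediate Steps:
$D = \frac{17}{4}$ ($D = \frac{2 + 15}{\left(5 - 3\right) + 2} = \frac{17}{\left(5 - 3\right) + 2} = \frac{17}{2 + 2} = \frac{17}{4} \approx 4.25$)
$s{\left(b,g \right)} = \frac{33}{4}$ ($s{\left(b,g \right)} = 4 + \frac{17}{4} = \frac{33}{4}$)
$\left(s{\left(-65,-36 \right)} + 1926\right) \left(2367 + 4028\right) = \left(\frac{33}{4} + 1926\right) \left(2367 + 4028\right) = \frac{7737}{4} \cdot 6395 = \frac{49478115}{4}$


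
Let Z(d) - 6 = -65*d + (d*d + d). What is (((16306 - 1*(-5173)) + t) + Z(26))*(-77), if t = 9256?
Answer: -2290981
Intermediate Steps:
Z(d) = 6 + d² - 64*d (Z(d) = 6 + (-65*d + (d*d + d)) = 6 + (-65*d + (d² + d)) = 6 + (-65*d + (d + d²)) = 6 + (d² - 64*d) = 6 + d² - 64*d)
(((16306 - 1*(-5173)) + t) + Z(26))*(-77) = (((16306 - 1*(-5173)) + 9256) + (6 + 26² - 64*26))*(-77) = (((16306 + 5173) + 9256) + (6 + 676 - 1664))*(-77) = ((21479 + 9256) - 982)*(-77) = (30735 - 982)*(-77) = 29753*(-77) = -2290981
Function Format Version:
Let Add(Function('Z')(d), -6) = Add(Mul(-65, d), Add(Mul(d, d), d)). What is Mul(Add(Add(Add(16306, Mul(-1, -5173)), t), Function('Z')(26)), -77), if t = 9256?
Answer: -2290981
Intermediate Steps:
Function('Z')(d) = Add(6, Pow(d, 2), Mul(-64, d)) (Function('Z')(d) = Add(6, Add(Mul(-65, d), Add(Mul(d, d), d))) = Add(6, Add(Mul(-65, d), Add(Pow(d, 2), d))) = Add(6, Add(Mul(-65, d), Add(d, Pow(d, 2)))) = Add(6, Add(Pow(d, 2), Mul(-64, d))) = Add(6, Pow(d, 2), Mul(-64, d)))
Mul(Add(Add(Add(16306, Mul(-1, -5173)), t), Function('Z')(26)), -77) = Mul(Add(Add(Add(16306, Mul(-1, -5173)), 9256), Add(6, Pow(26, 2), Mul(-64, 26))), -77) = Mul(Add(Add(Add(16306, 5173), 9256), Add(6, 676, -1664)), -77) = Mul(Add(Add(21479, 9256), -982), -77) = Mul(Add(30735, -982), -77) = Mul(29753, -77) = -2290981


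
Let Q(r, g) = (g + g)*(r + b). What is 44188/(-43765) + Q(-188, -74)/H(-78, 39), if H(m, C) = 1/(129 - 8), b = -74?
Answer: 205340784252/43765 ≈ 4.6919e+6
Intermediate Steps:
Q(r, g) = 2*g*(-74 + r) (Q(r, g) = (g + g)*(r - 74) = (2*g)*(-74 + r) = 2*g*(-74 + r))
H(m, C) = 1/121
44188/(-43765) + Q(-188, -74)/H(-78, 39) = 44188/(-43765) + (2*(-74)*(-74 - 188))/(1/121) = 44188*(-1/43765) + (2*(-74)*(-262))*121 = -44188/43765 + 38776*121 = -44188/43765 + 4691896 = 205340784252/43765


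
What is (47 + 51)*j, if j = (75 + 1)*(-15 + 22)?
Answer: 52136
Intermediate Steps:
j = 532 (j = 76*7 = 532)
(47 + 51)*j = (47 + 51)*532 = 98*532 = 52136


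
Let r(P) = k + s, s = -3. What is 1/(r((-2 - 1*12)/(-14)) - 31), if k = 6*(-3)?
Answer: -1/52 ≈ -0.019231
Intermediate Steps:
k = -18
r(P) = -21 (r(P) = -18 - 3 = -21)
1/(r((-2 - 1*12)/(-14)) - 31) = 1/(-21 - 31) = 1/(-52) = -1/52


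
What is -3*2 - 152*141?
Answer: -21438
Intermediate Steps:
-3*2 - 152*141 = -6 - 21432 = -21438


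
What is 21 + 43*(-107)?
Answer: -4580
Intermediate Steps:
21 + 43*(-107) = 21 - 4601 = -4580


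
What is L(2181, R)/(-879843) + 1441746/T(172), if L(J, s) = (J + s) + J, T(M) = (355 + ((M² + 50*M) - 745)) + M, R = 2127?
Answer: 211377294084/5567353223 ≈ 37.967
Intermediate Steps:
T(M) = -390 + M² + 51*M (T(M) = (355 + (-745 + M² + 50*M)) + M = (-390 + M² + 50*M) + M = -390 + M² + 51*M)
L(J, s) = s + 2*J
L(2181, R)/(-879843) + 1441746/T(172) = (2127 + 2*2181)/(-879843) + 1441746/(-390 + 172² + 51*172) = (2127 + 4362)*(-1/879843) + 1441746/(-390 + 29584 + 8772) = 6489*(-1/879843) + 1441746/37966 = -2163/293281 + 1441746*(1/37966) = -2163/293281 + 720873/18983 = 211377294084/5567353223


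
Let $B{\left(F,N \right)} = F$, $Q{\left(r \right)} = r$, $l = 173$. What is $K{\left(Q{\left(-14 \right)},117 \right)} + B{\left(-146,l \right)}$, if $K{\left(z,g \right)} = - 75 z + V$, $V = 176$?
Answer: $1080$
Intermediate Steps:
$K{\left(z,g \right)} = 176 - 75 z$ ($K{\left(z,g \right)} = - 75 z + 176 = 176 - 75 z$)
$K{\left(Q{\left(-14 \right)},117 \right)} + B{\left(-146,l \right)} = \left(176 - -1050\right) - 146 = \left(176 + 1050\right) - 146 = 1226 - 146 = 1080$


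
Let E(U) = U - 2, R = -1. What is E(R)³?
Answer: -27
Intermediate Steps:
E(U) = -2 + U
E(R)³ = (-2 - 1)³ = (-3)³ = -27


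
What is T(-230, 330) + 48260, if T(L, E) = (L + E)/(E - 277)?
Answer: 2557880/53 ≈ 48262.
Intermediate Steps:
T(L, E) = (E + L)/(-277 + E)
T(-230, 330) + 48260 = (330 - 230)/(-277 + 330) + 48260 = 100/53 + 48260 = 2557880/53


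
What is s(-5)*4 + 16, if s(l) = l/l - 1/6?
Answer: 58/3 ≈ 19.333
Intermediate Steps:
s(l) = ⅚ (s(l) = 1 - 1*⅙ = 1 - ⅙ = ⅚)
s(-5)*4 + 16 = (⅚)*4 + 16 = 10/3 + 16 = 58/3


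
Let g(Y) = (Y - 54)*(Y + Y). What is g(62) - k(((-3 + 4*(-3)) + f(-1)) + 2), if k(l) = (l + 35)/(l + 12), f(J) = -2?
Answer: 2996/3 ≈ 998.67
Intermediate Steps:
g(Y) = 2*Y*(-54 + Y) (g(Y) = (-54 + Y)*(2*Y) = 2*Y*(-54 + Y))
k(l) = (35 + l)/(12 + l)
g(62) - k(((-3 + 4*(-3)) + f(-1)) + 2) = 2*62*(-54 + 62) - (35 + (((-3 + 4*(-3)) - 2) + 2))/(12 + (((-3 + 4*(-3)) - 2) + 2)) = 2*62*8 - (35 + (((-3 - 12) - 2) + 2))/(12 + (((-3 - 12) - 2) + 2)) = 992 - (35 + ((-15 - 2) + 2))/(12 + ((-15 - 2) + 2)) = 992 - (35 + (-17 + 2))/(12 + (-17 + 2)) = 992 - (35 - 15)/(12 - 15) = 992 - 20/(-3) = 992 - (-1)*20/3 = 992 - 1*(-20/3) = 992 + 20/3 = 2996/3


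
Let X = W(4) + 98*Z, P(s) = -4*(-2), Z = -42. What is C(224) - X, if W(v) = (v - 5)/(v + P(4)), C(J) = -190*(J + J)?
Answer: -972047/12 ≈ -81004.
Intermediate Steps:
P(s) = 8
C(J) = -380*J
W(v) = (-5 + v)/(8 + v) (W(v) = (v - 5)/(v + 8) = (-5 + v)/(8 + v))
X = -49393/12 (X = (-5 + 4)/(8 + 4) + 98*(-42) = -1/12 - 4116 = -49393/12 ≈ -4116.1)
C(224) - X = -380*224 - 1*(-49393/12) = -85120 + 49393/12 = -972047/12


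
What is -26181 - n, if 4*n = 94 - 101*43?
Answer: -100475/4 ≈ -25119.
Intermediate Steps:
n = -4249/4 (n = (94 - 101*43)/4 = (94 - 4343)/4 = (¼)*(-4249) = -4249/4 ≈ -1062.3)
-26181 - n = -26181 - 1*(-4249/4) = -26181 + 4249/4 = -100475/4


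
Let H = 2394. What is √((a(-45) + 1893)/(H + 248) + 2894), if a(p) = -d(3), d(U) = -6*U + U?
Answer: 2*√1262852222/1321 ≈ 53.803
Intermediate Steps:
d(U) = -5*U
a(p) = 15 (a(p) = -(-5)*3 = -1*(-15) = 15)
√((a(-45) + 1893)/(H + 248) + 2894) = √((15 + 1893)/(2394 + 248) + 2894) = √(1908/2642 + 2894) = √(1908*(1/2642) + 2894) = √(954/1321 + 2894) = √(3823928/1321) = 2*√1262852222/1321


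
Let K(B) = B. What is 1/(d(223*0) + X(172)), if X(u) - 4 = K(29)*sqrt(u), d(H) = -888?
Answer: -221/159201 - 29*sqrt(43)/318402 ≈ -0.0019854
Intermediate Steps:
X(u) = 4 + 29*sqrt(u)
1/(d(223*0) + X(172)) = 1/(-888 + (4 + 29*sqrt(172))) = 1/(-888 + (4 + 29*(2*sqrt(43)))) = 1/(-888 + (4 + 58*sqrt(43))) = 1/(-884 + 58*sqrt(43))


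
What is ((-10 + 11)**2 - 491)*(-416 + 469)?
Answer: -25970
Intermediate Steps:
((-10 + 11)**2 - 491)*(-416 + 469) = (1**2 - 491)*53 = (1 - 491)*53 = -490*53 = -25970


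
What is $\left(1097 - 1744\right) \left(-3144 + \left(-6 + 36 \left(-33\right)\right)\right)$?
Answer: $2806686$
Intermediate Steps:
$\left(1097 - 1744\right) \left(-3144 + \left(-6 + 36 \left(-33\right)\right)\right) = - 647 \left(-3144 - 1194\right) = \left(-647\right) \left(-4338\right) = 2806686$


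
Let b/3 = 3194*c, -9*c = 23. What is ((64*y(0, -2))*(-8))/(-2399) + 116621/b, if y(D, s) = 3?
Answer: -726483705/176235338 ≈ -4.1222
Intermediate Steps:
c = -23/9 (c = -⅑*23 = -23/9 ≈ -2.5556)
b = -73462/3 (b = 3*(3194*(-23/9)) = 3*(-73462/9) = -73462/3 ≈ -24487.)
((64*y(0, -2))*(-8))/(-2399) + 116621/b = ((64*3)*(-8))/(-2399) + 116621/(-73462/3) = (192*(-8))*(-1/2399) + 116621*(-3/73462) = -1536*(-1/2399) - 349863/73462 = 1536/2399 - 349863/73462 = -726483705/176235338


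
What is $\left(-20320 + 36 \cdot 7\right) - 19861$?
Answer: $-39929$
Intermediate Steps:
$\left(-20320 + 36 \cdot 7\right) - 19861 = \left(-20320 + 252\right) - 19861 = -20068 - 19861 = -39929$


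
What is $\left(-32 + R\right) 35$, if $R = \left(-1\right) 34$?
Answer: $-2310$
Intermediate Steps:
$R = -34$
$\left(-32 + R\right) 35 = \left(-32 - 34\right) 35 = \left(-66\right) 35 = -2310$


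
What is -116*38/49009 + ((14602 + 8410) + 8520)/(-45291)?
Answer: -1744994516/2219666619 ≈ -0.78615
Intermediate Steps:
-116*38/49009 + ((14602 + 8410) + 8520)/(-45291) = -4408*1/49009 + (23012 + 8520)*(-1/45291) = -4408/49009 + 31532*(-1/45291) = -4408/49009 - 31532/45291 = -1744994516/2219666619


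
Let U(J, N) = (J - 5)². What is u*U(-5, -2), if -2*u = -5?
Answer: 250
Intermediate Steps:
u = 5/2 (u = -½*(-5) = 5/2 ≈ 2.5000)
U(J, N) = (-5 + J)²
u*U(-5, -2) = 5*(-5 - 5)²/2 = (5/2)*(-10)² = (5/2)*100 = 250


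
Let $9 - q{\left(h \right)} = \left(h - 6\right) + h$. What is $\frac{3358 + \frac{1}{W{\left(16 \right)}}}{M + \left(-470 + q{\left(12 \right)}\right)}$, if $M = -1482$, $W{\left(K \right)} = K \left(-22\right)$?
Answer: $- \frac{1182015}{690272} \approx -1.7124$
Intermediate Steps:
$W{\left(K \right)} = - 22 K$
$q{\left(h \right)} = 15 - 2 h$ ($q{\left(h \right)} = 9 - \left(\left(h - 6\right) + h\right) = 9 - \left(\left(-6 + h\right) + h\right) = 9 - \left(-6 + 2 h\right) = 15 - 2 h$)
$\frac{3358 + \frac{1}{W{\left(16 \right)}}}{M + \left(-470 + q{\left(12 \right)}\right)} = \frac{3358 + \frac{1}{\left(-22\right) 16}}{-1482 + \left(-470 + \left(15 - 24\right)\right)} = \frac{3358 + \frac{1}{-352}}{-1482 + \left(-470 + \left(15 - 24\right)\right)} = \frac{3358 - \frac{1}{352}}{-1482 - 479} = \frac{1182015}{352 \left(-1482 - 479\right)} = \frac{1182015}{352 \left(-1961\right)} = \frac{1182015}{352} \left(- \frac{1}{1961}\right) = - \frac{1182015}{690272}$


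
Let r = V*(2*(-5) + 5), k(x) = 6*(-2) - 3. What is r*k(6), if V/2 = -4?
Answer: -600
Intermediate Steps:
V = -8 (V = 2*(-4) = -8)
k(x) = -15 (k(x) = -12 - 3 = -15)
r = 40 (r = -8*(2*(-5) + 5) = -8*(-10 + 5) = -8*(-5) = 40)
r*k(6) = 40*(-15) = -600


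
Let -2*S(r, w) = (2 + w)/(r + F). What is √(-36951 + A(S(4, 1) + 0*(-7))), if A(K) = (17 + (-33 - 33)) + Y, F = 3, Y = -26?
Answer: 33*I*√34 ≈ 192.42*I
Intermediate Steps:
S(r, w) = -(2 + w)/(2*(3 + r)) (S(r, w) = -(2 + w)/(2*(r + 3)) = -(2 + w)/(2*(3 + r)))
A(K) = -75 (A(K) = (17 + (-33 - 33)) - 26 = (17 - 66) - 26 = -49 - 26 = -75)
√(-36951 + A(S(4, 1) + 0*(-7))) = √(-36951 - 75) = √(-37026) = 33*I*√34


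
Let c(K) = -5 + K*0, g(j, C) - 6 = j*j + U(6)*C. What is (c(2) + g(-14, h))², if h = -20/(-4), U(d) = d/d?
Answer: 40804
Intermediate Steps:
U(d) = 1
h = 5 (h = -20*(-¼) = 5)
g(j, C) = 6 + C + j² (g(j, C) = 6 + (j*j + 1*C) = 6 + (j² + C) = 6 + (C + j²) = 6 + C + j²)
c(K) = -5 (c(K) = -5 + 0 = -5)
(c(2) + g(-14, h))² = (-5 + (6 + 5 + (-14)²))² = (-5 + (6 + 5 + 196))² = (-5 + 207)² = 202² = 40804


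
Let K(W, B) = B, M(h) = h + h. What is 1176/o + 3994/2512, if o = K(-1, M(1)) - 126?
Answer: -307357/38936 ≈ -7.8939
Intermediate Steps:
M(h) = 2*h
o = -124 (o = 2*1 - 126 = 2 - 126 = -124)
1176/o + 3994/2512 = 1176/(-124) + 3994/2512 = 1176*(-1/124) + 3994*(1/2512) = -294/31 + 1997/1256 = -307357/38936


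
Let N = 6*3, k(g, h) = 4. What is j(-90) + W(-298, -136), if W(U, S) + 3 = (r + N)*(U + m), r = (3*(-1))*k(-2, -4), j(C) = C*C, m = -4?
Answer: 6285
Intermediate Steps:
j(C) = C²
r = -12 (r = (3*(-1))*4 = -3*4 = -12)
N = 18
W(U, S) = -27 + 6*U (W(U, S) = -3 + (-12 + 18)*(U - 4) = -3 + 6*(-4 + U) = -3 + (-24 + 6*U) = -27 + 6*U)
j(-90) + W(-298, -136) = (-90)² + (-27 + 6*(-298)) = 8100 + (-27 - 1788) = 8100 - 1815 = 6285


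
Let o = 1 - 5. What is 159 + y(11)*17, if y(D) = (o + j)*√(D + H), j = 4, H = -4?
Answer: 159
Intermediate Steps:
o = -4
y(D) = 0 (y(D) = (-4 + 4)*√(D - 4) = 0*√(-4 + D) = 0)
159 + y(11)*17 = 159 + 0*17 = 159 + 0 = 159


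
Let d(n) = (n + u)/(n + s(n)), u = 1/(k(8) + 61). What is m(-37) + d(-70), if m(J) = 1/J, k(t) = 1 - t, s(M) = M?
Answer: 132263/279720 ≈ 0.47284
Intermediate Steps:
u = 1/54 (u = 1/((1 - 1*8) + 61) = 1/((1 - 8) + 61) = 1/(-7 + 61) = 1/54 ≈ 0.018519)
d(n) = (1/54 + n)/(2*n) (d(n) = (n + 1/54)/(n + n) = (1/54 + n)/((2*n)) = (1/54 + n)*(1/(2*n)) = (1/54 + n)/(2*n))
m(-37) + d(-70) = 1/(-37) + (1/108)*(1 + 54*(-70))/(-70) = -1/37 + (1/108)*(-1/70)*(1 - 3780) = -1/37 + (1/108)*(-1/70)*(-3779) = -1/37 + 3779/7560 = 132263/279720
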